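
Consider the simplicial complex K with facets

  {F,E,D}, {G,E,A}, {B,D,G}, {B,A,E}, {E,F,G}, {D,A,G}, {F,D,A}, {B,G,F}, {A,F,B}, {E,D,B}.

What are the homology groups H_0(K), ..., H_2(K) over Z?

Take the total order A < B < D < E < F < G on the vertex set. Then K (dimension 2) consists of the simplices:

  0-simplices (6): A, B, D, E, F, G
  1-simplices (15): AB, AD, AE, AF, AG, BD, BE, BF, BG, DE, DF, DG, EF, EG, FG
  2-simplices (10): ABE, ABF, ADF, ADG, AEG, BDE, BDG, BFG, DEF, EFG

Hence C_0 ≅ Z^6, C_1 ≅ Z^15, C_2 ≅ Z^10.

Boundary ∂_1: C_1 → C_0 maps an edge to its endpoints' difference, ∂[p,q] = q − p. For instance
  ∂DG = G − D.
This gives a 6×15 integer matrix of rank 5; reducing to Smith normal form yields diagonal entries (1,1,1,1,1).

The boundary map ∂_2: C_2 → C_1 acts by ∂[p,q,r] = [q,r] − [p,r] + [p,q]. For instance
  ∂BFG = FG − BG + BF,
  ∂ADF = DF − AF + AD.
As a 15×10 matrix over Z this has rank 10, with invariant factors (1,1,1,1,1,1,1,1,1,2).

Reading off H_k = ker ∂_k / im ∂_{k+1}:

  H_0: rank C_0 − rank ∂_1 = 6 − 5 = 1, and the invariant factors of ∂_1 are all 1, so H_0 = Z.
  H_1: rank ker ∂_1 − rank ∂_2 = (15 − 5) − 10 = 0, and ∂_2 has invariant factor 2 > 1, so H_1 = Z/2.
  H_2: rank ker ∂_2 − rank ∂_3 = (10 − 10) − 0 = 0, and there is no ∂_3, so H_2 = 0.

H_0 ≅ Z,  H_1 ≅ Z/2,  H_2 = 0.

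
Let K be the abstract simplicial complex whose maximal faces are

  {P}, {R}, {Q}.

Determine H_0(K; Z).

H_0 = Z^3.

Fix the vertex order P < Q < R and write every simplex with vertices in increasing order. Then dim K = 0 and the simplices of K are:

  0-simplices (3): P, Q, R

Hence C_0 ≅ Z^3.

Now H_k = ker ∂_k / im ∂_{k+1}, so:

  H_0: rank C_0 − rank ∂_1 = 3 − 0 = 3, and there is no ∂_1, so H_0 = Z^3.

(K is a triangulation of a set of 3 points.)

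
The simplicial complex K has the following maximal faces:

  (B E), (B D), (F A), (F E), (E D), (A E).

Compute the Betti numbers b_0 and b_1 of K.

b_0 = 1, b_1 = 2.

Fix the vertex order A < B < D < E < F and write every simplex with vertices in increasing order. Then dim K = 1 and the simplices of K are:

  0-simplices (5): A, B, D, E, F
  1-simplices (6): AE, AF, BD, BE, DE, EF

so the chain groups are C_0 ≅ Z^5, C_1 ≅ Z^6.

∂_1: C_1 → C_0 sends each edge [p,q] (with p < q) to q − p. For instance
  ∂DE = E − D.
This gives a 5×6 integer matrix of rank 4; reducing to Smith normal form yields diagonal entries (1,1,1,1).

Reading off H_k = ker ∂_k / im ∂_{k+1}:

  H_0: rank C_0 − rank ∂_1 = 5 − 4 = 1, and the invariant factors of ∂_1 are all 1, so H_0 ≅ Z.
  H_1: rank ker ∂_1 − rank ∂_2 = (6 − 4) − 0 = 2, and there is no ∂_2, so H_1 ≅ Z^2.

As a check, the Euler characteristic is 5 − 6 = -1, which agrees with 1 − 2 = -1.

Hence the Betti numbers are b_0 = 1, b_1 = 2.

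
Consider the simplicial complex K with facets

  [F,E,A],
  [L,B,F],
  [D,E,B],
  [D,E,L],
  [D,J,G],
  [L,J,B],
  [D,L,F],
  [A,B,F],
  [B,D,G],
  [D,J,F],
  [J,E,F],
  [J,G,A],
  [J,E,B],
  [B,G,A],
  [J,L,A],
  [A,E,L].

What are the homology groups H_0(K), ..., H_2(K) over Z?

Take the total order A < B < D < E < F < G < J < L on the vertex set. Then K (dimension 2) consists of the simplices:

  0-simplices (8): A, B, D, E, F, G, J, L
  1-simplices (24): AB, AE, AF, AG, AJ, AL, BD, BE, BF, BG, BJ, BL, DE, DF, DG, DJ, DL, EF, EJ, EL, FJ, FL, GJ, JL
  2-simplices (16): ABF, ABG, AEF, AEL, AGJ, AJL, BDE, BDG, BEJ, BFL, BJL, DEL, DFJ, DFL, DGJ, EFJ

so the chain groups are C_0 ≅ Z^8, C_1 ≅ Z^24, C_2 ≅ Z^16.

∂_1: C_1 → C_0 is given by ∂[p,q] = [q] − [p].
The 8×24 boundary matrix has rank 7 and Smith normal form diag(1,1,1,1,1,1,1).

∂_2: C_2 → C_1 maps a triangle to the signed sum of its edges. For instance
  ∂AEF = EF − AF + AE,
  ∂ABG = BG − AG + AB.
As a 24×16 matrix over Z this has rank 15, with invariant factors (1,1,1,1,1,1,1,1,1,1,1,1,1,1,1).

Reading off H_k = ker ∂_k / im ∂_{k+1}:

  H_0: rank C_0 − rank ∂_1 = 8 − 7 = 1, and the invariant factors of ∂_1 are all 1, so H_0 ≅ Z.
  H_1: rank ker ∂_1 − rank ∂_2 = (24 − 7) − 15 = 2, and the invariant factors of ∂_2 are all 1, so H_1 ≅ Z^2.
  H_2: rank ker ∂_2 − rank ∂_3 = (16 − 15) − 0 = 1, and there is no ∂_3, so H_2 ≅ Z.

As a check, the Euler characteristic is 8 − 24 + 16 = 0, which agrees with 1 − 2 + 1 = 0.

H_0 = Z,  H_1 = Z^2,  H_2 = Z.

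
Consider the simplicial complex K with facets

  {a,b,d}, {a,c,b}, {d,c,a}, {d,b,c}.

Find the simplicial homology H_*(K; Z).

H_0 ≅ Z,  H_1 = 0,  H_2 ≅ Z.

K has 4 vertices, 6 edges, 4 triangles.
rank ∂_0 = 0, rank ∂_1 = 3 ⇒ b_0 = 4 − 0 − 3 = 1; all invariant factors of ∂_1 are 1 so no torsion. So H_0 = Z.
rank ∂_1 = 3, rank ∂_2 = 3 ⇒ b_1 = 6 − 3 − 3 = 0; all invariant factors of ∂_2 are 1 so no torsion. So H_1 = 0.
rank ∂_2 = 3, rank ∂_3 = 0 ⇒ b_2 = 4 − 3 − 0 = 1. So H_2 = Z.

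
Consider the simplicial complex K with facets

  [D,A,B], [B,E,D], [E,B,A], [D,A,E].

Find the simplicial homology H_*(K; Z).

H_0 = Z,  H_1 = 0,  H_2 = Z.

Fix the vertex order A < B < D < E and write every simplex with vertices in increasing order. Then dim K = 2 and the simplices of K are:

  0-simplices (4): A, B, D, E
  1-simplices (6): AB, AD, AE, BD, BE, DE
  2-simplices (4): ABD, ABE, ADE, BDE

giving chain groups C_0 ≅ Z^4, C_1 ≅ Z^6, C_2 ≅ Z^4.

The boundary map ∂_1: C_1 → C_0 maps an edge to its endpoints' difference, ∂[p,q] = q − p. For instance
  ∂AD = D − A.
The 4×6 boundary matrix has rank 3 and Smith normal form diag(1,1,1).

The boundary map ∂_2: C_2 → C_1 maps a triangle to the signed sum of its edges. For instance
  ∂ABD = BD − AD + AB,
  ∂ABE = BE − AE + AB.
The 6×4 boundary matrix has rank 3 and Smith normal form diag(1,1,1).

Computing H_k = (kernel of ∂_k) / (image of ∂_{k+1}):

  H_0: rank C_0 − rank ∂_1 = 4 − 3 = 1, and the invariant factors of ∂_1 are all 1, so H_0 = Z.
  H_1: rank ker ∂_1 − rank ∂_2 = (6 − 3) − 3 = 0, and the invariant factors of ∂_2 are all 1, so H_1 = 0.
  H_2: rank ker ∂_2 − rank ∂_3 = (4 − 3) − 0 = 1, and there is no ∂_3, so H_2 = Z.

As a check, the Euler characteristic is 4 − 6 + 4 = 2, which agrees with 1 − 0 + 1 = 2.
(K is a triangulation of the 2-sphere S^2.)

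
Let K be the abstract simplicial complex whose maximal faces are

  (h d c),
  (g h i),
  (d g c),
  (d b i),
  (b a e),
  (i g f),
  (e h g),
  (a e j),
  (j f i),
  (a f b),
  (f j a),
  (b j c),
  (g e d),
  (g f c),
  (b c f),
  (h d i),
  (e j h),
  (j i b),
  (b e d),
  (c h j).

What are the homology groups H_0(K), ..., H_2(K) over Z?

H_0 ≅ Z,  H_1 ≅ Z ⊕ Z/2Z,  H_2 = 0.

We work with the vertex ordering a < b < c < d < e < f < g < h < i < j. The simplices of K, each written with vertices in increasing order, are:

  0-simplices (10): a, b, c, d, e, f, g, h, i, j
  1-simplices (30): ab, ae, af, aj, bc, bd, be, bf, bi, bj, cd, cf, cg, ch, cj, de, dg, dh, di, eg, eh, ej, fg, fi, fj, gh, gi, hi, hj, ij
  2-simplices (20): abe, abf, aej, afj, bcf, bcj, bde, bdi, bij, cdg, cdh, cfg, chj, deg, dhi, egh, ehj, fgi, fij, ghi

giving chain groups C_0 ≅ Z^10, C_1 ≅ Z^30, C_2 ≅ Z^20.

∂_1: C_1 → C_0 maps an edge to its endpoints' difference, ∂[p,q] = q − p.
This gives a 10×30 integer matrix of rank 9; reducing to Smith normal form yields diagonal entries (1,1,1,1,1,1,1,1,1).

∂_2: C_2 → C_1 sends each 2-simplex [p,q,r] to [q,r] − [p,r] + [p,q]. For instance
  ∂cdg = dg − cg + cd,
  ∂deg = eg − dg + de.
This gives a 30×20 integer matrix of rank 20; reducing to Smith normal form yields diagonal entries (1,1,1,1,1,1,1,1,1,1,1,1,1,1,1,1,1,1,1,2).

Reading off H_k = ker ∂_k / im ∂_{k+1}:

  H_0: rank C_0 − rank ∂_1 = 10 − 9 = 1, and the invariant factors of ∂_1 are all 1, so H_0 ≅ Z.
  H_1: rank ker ∂_1 − rank ∂_2 = (30 − 9) − 20 = 1, and ∂_2 has invariant factor 2 > 1, so H_1 ≅ Z ⊕ Z/2Z.
  H_2: rank ker ∂_2 − rank ∂_3 = (20 − 20) − 0 = 0, and there is no ∂_3, so H_2 ≅ 0.

(K is a triangulation of the Klein bottle.)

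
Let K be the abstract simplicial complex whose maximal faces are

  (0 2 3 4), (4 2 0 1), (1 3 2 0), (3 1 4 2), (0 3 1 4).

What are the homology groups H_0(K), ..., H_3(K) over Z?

We work with the vertex ordering 0 < 1 < 2 < 3 < 4. The simplices of K, each written with vertices in increasing order, are:

  0-simplices (5): [0], [1], [2], [3], [4]
  1-simplices (10): [0,1], [0,2], [0,3], [0,4], [1,2], [1,3], [1,4], [2,3], [2,4], [3,4]
  2-simplices (10): [0,1,2], [0,1,3], [0,1,4], [0,2,3], [0,2,4], [0,3,4], [1,2,3], [1,2,4], [1,3,4], [2,3,4]
  3-simplices (5): [0,1,2,3], [0,1,2,4], [0,1,3,4], [0,2,3,4], [1,2,3,4]

giving chain groups C_0 ≅ Z^5, C_1 ≅ Z^10, C_2 ≅ Z^10, C_3 ≅ Z^5.

∂_1: C_1 → C_0 sends each edge [p,q] (with p < q) to q − p.
The resulting 5×10 matrix has rank 4, and its Smith normal form has invariant factors (1,1,1,1).

The boundary map ∂_2: C_2 → C_1 sends each 2-simplex [p,q,r] to [q,r] − [p,r] + [p,q]. For instance
  ∂[2,3,4] = [3,4] − [2,4] + [2,3],
  ∂[0,1,3] = [1,3] − [0,3] + [0,1].
The resulting 10×10 matrix has rank 6, and its Smith normal form has invariant factors (1,1,1,1,1,1).

∂_3: C_3 → C_2 sends each 3-simplex σ to the alternating sum Σ_i (−1)^i (σ with its i-th vertex removed). For instance
  ∂[1,2,3,4] = [2,3,4] − [1,3,4] + [1,2,4] − [1,2,3],
  ∂[0,1,2,3] = [1,2,3] − [0,2,3] + [0,1,3] − [0,1,2].
The resulting 10×5 matrix has rank 4, and its Smith normal form has invariant factors (1,1,1,1).

Now H_k = ker ∂_k / im ∂_{k+1}, so:

  H_0: rank C_0 − rank ∂_1 = 5 − 4 = 1, and the invariant factors of ∂_1 are all 1, so H_0 ≅ Z.
  H_1: rank ker ∂_1 − rank ∂_2 = (10 − 4) − 6 = 0, and the invariant factors of ∂_2 are all 1, so H_1 ≅ 0.
  H_2: rank ker ∂_2 − rank ∂_3 = (10 − 6) − 4 = 0, and the invariant factors of ∂_3 are all 1, so H_2 ≅ 0.
  H_3: rank ker ∂_3 − rank ∂_4 = (5 − 4) − 0 = 1, and there is no ∂_4, so H_3 ≅ Z.

H_0 = Z,  H_1 = 0,  H_2 = 0,  H_3 = Z.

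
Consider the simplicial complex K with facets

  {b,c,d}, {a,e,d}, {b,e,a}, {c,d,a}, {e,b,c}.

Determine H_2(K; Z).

Fix the vertex order a < b < c < d < e and write every simplex with vertices in increasing order. Then dim K = 2 and the simplices of K are:

  0-simplices (5): a, b, c, d, e
  1-simplices (10): ab, ac, ad, ae, bc, bd, be, cd, ce, de
  2-simplices (5): abe, acd, ade, bcd, bce

Hence C_0 ≅ Z^5, C_1 ≅ Z^10, C_2 ≅ Z^5.

∂_1: C_1 → C_0 sends each edge [p,q] (with p < q) to q − p.
The resulting 5×10 matrix has rank 4, and its Smith normal form has invariant factors (1,1,1,1).

Boundary ∂_2: C_2 → C_1 sends each 2-simplex [p,q,r] to [q,r] − [p,r] + [p,q]. For instance
  ∂bce = ce − be + bc,
  ∂bcd = cd − bd + bc.
The 10×5 boundary matrix has rank 5 and Smith normal form diag(1,1,1,1,1).

Now H_k = ker ∂_k / im ∂_{k+1}, so:

  H_2: rank ker ∂_2 − rank ∂_3 = (5 − 5) − 0 = 0, and there is no ∂_3, so H_2 = 0.

(K is a triangulation of the Möbius band.)

H_2 ≅ 0.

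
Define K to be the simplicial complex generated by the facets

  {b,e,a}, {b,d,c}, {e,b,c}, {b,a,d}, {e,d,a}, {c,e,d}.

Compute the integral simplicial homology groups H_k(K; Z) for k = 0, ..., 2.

Take the total order a < b < c < d < e on the vertex set. Then K (dimension 2) consists of the simplices:

  0-simplices (5): a, b, c, d, e
  1-simplices (9): ab, ad, ae, bc, bd, be, cd, ce, de
  2-simplices (6): abd, abe, ade, bcd, bce, cde

giving chain groups C_0 ≅ Z^5, C_1 ≅ Z^9, C_2 ≅ Z^6.

∂_1: C_1 → C_0 maps an edge to its endpoints' difference, ∂[p,q] = q − p.
The resulting 5×9 matrix has rank 4, and its Smith normal form has invariant factors (1,1,1,1).

Boundary ∂_2: C_2 → C_1 acts by ∂[p,q,r] = [q,r] − [p,r] + [p,q]. For instance
  ∂abe = be − ae + ab,
  ∂cde = de − ce + cd.
As a 9×6 matrix over Z this has rank 5, with invariant factors (1,1,1,1,1).

From H_k ≅ ker(∂_k) / im(∂_{k+1}) we obtain:

  H_0: rank C_0 − rank ∂_1 = 5 − 4 = 1, and the invariant factors of ∂_1 are all 1, so H_0 ≅ Z.
  H_1: rank ker ∂_1 − rank ∂_2 = (9 − 4) − 5 = 0, and the invariant factors of ∂_2 are all 1, so H_1 ≅ 0.
  H_2: rank ker ∂_2 − rank ∂_3 = (6 − 5) − 0 = 1, and there is no ∂_3, so H_2 ≅ Z.

As a check, the Euler characteristic is 5 − 9 + 6 = 2, which agrees with 1 − 0 + 1 = 2.

H_0 = Z,  H_1 = 0,  H_2 = Z.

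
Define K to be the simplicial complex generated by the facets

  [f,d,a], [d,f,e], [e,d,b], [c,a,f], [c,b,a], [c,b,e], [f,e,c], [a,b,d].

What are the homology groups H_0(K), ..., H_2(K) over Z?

H_0 = Z,  H_1 = 0,  H_2 = Z.

Order the vertices as a < b < c < d < e < f. Listing each simplex with vertices in this order, K has dimension 2 with simplices:

  0-simplices (6): a, b, c, d, e, f
  1-simplices (12): ab, ac, ad, af, bc, bd, be, ce, cf, de, df, ef
  2-simplices (8): abc, abd, acf, adf, bce, bde, cef, def

giving chain groups C_0 ≅ Z^6, C_1 ≅ Z^12, C_2 ≅ Z^8.

∂_1: C_1 → C_0 sends each edge [p,q] (with p < q) to q − p. For instance
  ∂ce = e − c.
The resulting 6×12 matrix has rank 5, and its Smith normal form has invariant factors (1,1,1,1,1).

∂_2: C_2 → C_1 maps a triangle to the signed sum of its edges. For instance
  ∂acf = cf − af + ac,
  ∂adf = df − af + ad.
The 12×8 boundary matrix has rank 7 and Smith normal form diag(1,1,1,1,1,1,1).

From H_k ≅ ker(∂_k) / im(∂_{k+1}) we obtain:

  H_0: rank C_0 − rank ∂_1 = 6 − 5 = 1, and the invariant factors of ∂_1 are all 1, so H_0 = Z.
  H_1: rank ker ∂_1 − rank ∂_2 = (12 − 5) − 7 = 0, and the invariant factors of ∂_2 are all 1, so H_1 = 0.
  H_2: rank ker ∂_2 − rank ∂_3 = (8 − 7) − 0 = 1, and there is no ∂_3, so H_2 = Z.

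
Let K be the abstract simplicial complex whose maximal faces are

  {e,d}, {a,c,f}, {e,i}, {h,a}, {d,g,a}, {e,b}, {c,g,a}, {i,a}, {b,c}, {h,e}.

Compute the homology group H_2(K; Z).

Order the vertices as a < b < c < d < e < f < g < h < i. Listing each simplex with vertices in this order, K has dimension 2 with simplices:

  0-simplices (9): a, b, c, d, e, f, g, h, i
  1-simplices (14): ac, ad, af, ag, ah, ai, bc, be, cf, cg, de, dg, eh, ei
  2-simplices (3): acf, acg, adg

Hence C_0 ≅ Z^9, C_1 ≅ Z^14, C_2 ≅ Z^3.

Boundary ∂_1: C_1 → C_0 maps an edge to its endpoints' difference, ∂[p,q] = q − p. For instance
  ∂dg = g − d.
The resulting 9×14 matrix has rank 8, and its Smith normal form has invariant factors (1,1,1,1,1,1,1,1).

The boundary map ∂_2: C_2 → C_1 maps a triangle to the signed sum of its edges. For instance
  ∂acf = cf − af + ac,
  ∂acg = cg − ag + ac.
This gives a 14×3 integer matrix of rank 3; reducing to Smith normal form yields diagonal entries (1,1,1).

Reading off H_k = ker ∂_k / im ∂_{k+1}:

  H_2: rank ker ∂_2 − rank ∂_3 = (3 − 3) − 0 = 0, and there is no ∂_3, so H_2 = 0.

H_2 = 0.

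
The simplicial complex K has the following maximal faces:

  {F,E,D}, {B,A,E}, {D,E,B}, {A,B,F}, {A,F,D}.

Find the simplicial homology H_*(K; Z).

K has 5 vertices, 10 edges, 5 triangles.
rank ∂_0 = 0, rank ∂_1 = 4 ⇒ b_0 = 5 − 0 − 4 = 1; all invariant factors of ∂_1 are 1 so no torsion. So H_0 = Z.
rank ∂_1 = 4, rank ∂_2 = 5 ⇒ b_1 = 10 − 4 − 5 = 1; all invariant factors of ∂_2 are 1 so no torsion. So H_1 = Z.
rank ∂_2 = 5, rank ∂_3 = 0 ⇒ b_2 = 5 − 5 − 0 = 0. So H_2 = 0.

H_0 ≅ Z,  H_1 ≅ Z,  H_2 = 0.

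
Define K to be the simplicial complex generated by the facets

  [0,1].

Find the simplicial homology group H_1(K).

Take the total order 0 < 1 on the vertex set. Then K (dimension 1) consists of the simplices:

  0-simplices (2): [0], [1]
  1-simplices (1): [0,1]

so the chain groups are C_0 ≅ Z^2, C_1 ≅ Z^1.

∂_1: C_1 → C_0 is given by ∂[p,q] = [q] − [p].
As a 2×1 matrix over Z this has rank 1, with invariant factors (1).

Now H_k = ker ∂_k / im ∂_{k+1}, so:

  H_1: rank ker ∂_1 − rank ∂_2 = (1 − 1) − 0 = 0, and there is no ∂_2, so H_1 ≅ 0.

H_1 = 0.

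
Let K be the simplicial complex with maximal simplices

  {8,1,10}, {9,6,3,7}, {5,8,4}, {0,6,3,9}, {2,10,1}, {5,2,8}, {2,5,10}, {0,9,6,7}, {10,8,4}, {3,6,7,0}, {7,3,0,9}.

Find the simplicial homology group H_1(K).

We work with the vertex ordering 0 < 1 < 2 < 3 < 4 < 5 < 6 < 7 < 8 < 9 < 10. The simplices of K, each written with vertices in increasing order, are:

  0-simplices (11): [0], [1], [2], [3], [4], [5], [6], [7], [8], [9], [10]
  1-simplices (22): [0,3], [0,6], [0,7], [0,9], [1,2], [1,8], [1,10], [2,5], [2,8], [2,10], [3,6], [3,7], [3,9], [4,5], [4,8], [4,10], [5,8], [5,10], [6,7], [6,9], [7,9], [8,10]
  2-simplices (16): [0,3,6], [0,3,7], [0,3,9], [0,6,7], [0,6,9], [0,7,9], [1,2,10], [1,8,10], [2,5,8], [2,5,10], [3,6,7], [3,6,9], [3,7,9], [4,5,8], [4,8,10], [6,7,9]
  3-simplices (5): [0,3,6,7], [0,3,6,9], [0,3,7,9], [0,6,7,9], [3,6,7,9]

Hence C_0 ≅ Z^11, C_1 ≅ Z^22, C_2 ≅ Z^16, C_3 ≅ Z^5.

∂_1: C_1 → C_0 maps an edge to its endpoints' difference, ∂[p,q] = q − p. For instance
  ∂[8,10] = [10] − [8].
This gives a 11×22 integer matrix of rank 9; reducing to Smith normal form yields diagonal entries (1,1,1,1,1,1,1,1,1).

The boundary map ∂_2: C_2 → C_1 maps a triangle to the signed sum of its edges. For instance
  ∂[3,6,9] = [6,9] − [3,9] + [3,6],
  ∂[0,3,9] = [3,9] − [0,9] + [0,3].
The 22×16 boundary matrix has rank 12 and Smith normal form diag(1,1,1,1,1,1,1,1,1,1,1,1).

∂_3: C_3 → C_2 sends each 3-simplex σ to the alternating sum Σ_i (−1)^i (σ with its i-th vertex removed). For instance
  ∂[0,6,7,9] = [6,7,9] − [0,7,9] + [0,6,9] − [0,6,7],
  ∂[3,6,7,9] = [6,7,9] − [3,7,9] + [3,6,9] − [3,6,7].
The 16×5 boundary matrix has rank 4 and Smith normal form diag(1,1,1,1).

Reading off H_k = ker ∂_k / im ∂_{k+1}:

  H_1: rank ker ∂_1 − rank ∂_2 = (22 − 9) − 12 = 1, and the invariant factors of ∂_2 are all 1, so H_1 ≅ Z.

H_1 = Z.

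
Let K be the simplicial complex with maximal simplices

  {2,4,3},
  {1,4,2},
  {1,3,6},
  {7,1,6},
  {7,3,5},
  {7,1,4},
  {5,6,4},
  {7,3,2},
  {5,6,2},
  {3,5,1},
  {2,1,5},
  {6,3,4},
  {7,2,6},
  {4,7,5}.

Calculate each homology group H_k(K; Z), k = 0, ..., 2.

H_0 = Z,  H_1 = Z^2,  H_2 = Z.

K has 7 vertices, 21 edges, 14 triangles.
rank ∂_0 = 0, rank ∂_1 = 6 ⇒ b_0 = 7 − 0 − 6 = 1; all invariant factors of ∂_1 are 1 so no torsion. So H_0 = Z.
rank ∂_1 = 6, rank ∂_2 = 13 ⇒ b_1 = 21 − 6 − 13 = 2; all invariant factors of ∂_2 are 1 so no torsion. So H_1 = Z^2.
rank ∂_2 = 13, rank ∂_3 = 0 ⇒ b_2 = 14 − 13 − 0 = 1. So H_2 = Z.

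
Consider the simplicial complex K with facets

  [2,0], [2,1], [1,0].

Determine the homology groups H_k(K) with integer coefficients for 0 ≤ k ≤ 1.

H_0 = Z,  H_1 = Z.

Fix the vertex order 0 < 1 < 2 and write every simplex with vertices in increasing order. Then dim K = 1 and the simplices of K are:

  0-simplices (3): [0], [1], [2]
  1-simplices (3): [0,1], [0,2], [1,2]

giving chain groups C_0 ≅ Z^3, C_1 ≅ Z^3.

Boundary ∂_1: C_1 → C_0 maps an edge to its endpoints' difference, ∂[p,q] = q − p.
This gives a 3×3 integer matrix of rank 2; reducing to Smith normal form yields diagonal entries (1,1).

From H_k ≅ ker(∂_k) / im(∂_{k+1}) we obtain:

  H_0: rank C_0 − rank ∂_1 = 3 − 2 = 1, and the invariant factors of ∂_1 are all 1, so H_0 ≅ Z.
  H_1: rank ker ∂_1 − rank ∂_2 = (3 − 2) − 0 = 1, and there is no ∂_2, so H_1 ≅ Z.

As a check, the Euler characteristic is 3 − 3 = 0, which agrees with 1 − 1 = 0.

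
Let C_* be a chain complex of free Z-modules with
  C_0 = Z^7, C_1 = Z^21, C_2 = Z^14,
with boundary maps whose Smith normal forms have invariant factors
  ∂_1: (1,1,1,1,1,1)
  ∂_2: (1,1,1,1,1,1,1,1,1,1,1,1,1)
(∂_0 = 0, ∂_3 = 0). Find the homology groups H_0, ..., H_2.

H_0: b_0 = 7 − 0 − 6 = 1; torsion from ∂_1 factors > 1: none. So H_0 ≅ Z.
H_1: b_1 = 21 − 6 − 13 = 2; torsion from ∂_2 factors > 1: none. So H_1 ≅ Z^2.
H_2: b_2 = 14 − 13 − 0 = 1; torsion from ∂_3 factors > 1: none. So H_2 ≅ Z.

H_0 ≅ Z,  H_1 ≅ Z^2,  H_2 ≅ Z.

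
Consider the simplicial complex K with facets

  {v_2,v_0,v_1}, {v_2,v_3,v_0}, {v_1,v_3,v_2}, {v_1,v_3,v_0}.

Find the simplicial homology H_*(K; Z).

H_0 ≅ Z,  H_1 = 0,  H_2 ≅ Z.

Take the total order v_0 < v_1 < v_2 < v_3 on the vertex set. Then K (dimension 2) consists of the simplices:

  0-simplices (4): [v_0], [v_1], [v_2], [v_3]
  1-simplices (6): [v_0,v_1], [v_0,v_2], [v_0,v_3], [v_1,v_2], [v_1,v_3], [v_2,v_3]
  2-simplices (4): [v_0,v_1,v_2], [v_0,v_1,v_3], [v_0,v_2,v_3], [v_1,v_2,v_3]

giving chain groups C_0 ≅ Z^4, C_1 ≅ Z^6, C_2 ≅ Z^4.

Boundary ∂_1: C_1 → C_0 maps an edge to its endpoints' difference, ∂[p,q] = q − p.
The 4×6 boundary matrix has rank 3 and Smith normal form diag(1,1,1).

Boundary ∂_2: C_2 → C_1 acts by ∂[p,q,r] = [q,r] − [p,r] + [p,q]. For instance
  ∂[v_0,v_1,v_2] = [v_1,v_2] − [v_0,v_2] + [v_0,v_1],
  ∂[v_0,v_1,v_3] = [v_1,v_3] − [v_0,v_3] + [v_0,v_1].
This gives a 6×4 integer matrix of rank 3; reducing to Smith normal form yields diagonal entries (1,1,1).

Now H_k = ker ∂_k / im ∂_{k+1}, so:

  H_0: rank C_0 − rank ∂_1 = 4 − 3 = 1, and the invariant factors of ∂_1 are all 1, so H_0 ≅ Z.
  H_1: rank ker ∂_1 − rank ∂_2 = (6 − 3) − 3 = 0, and the invariant factors of ∂_2 are all 1, so H_1 ≅ 0.
  H_2: rank ker ∂_2 − rank ∂_3 = (4 − 3) − 0 = 1, and there is no ∂_3, so H_2 ≅ Z.

As a check, the Euler characteristic is 4 − 6 + 4 = 2, which agrees with 1 − 0 + 1 = 2.
(K is a triangulation of the 2-sphere S^2.)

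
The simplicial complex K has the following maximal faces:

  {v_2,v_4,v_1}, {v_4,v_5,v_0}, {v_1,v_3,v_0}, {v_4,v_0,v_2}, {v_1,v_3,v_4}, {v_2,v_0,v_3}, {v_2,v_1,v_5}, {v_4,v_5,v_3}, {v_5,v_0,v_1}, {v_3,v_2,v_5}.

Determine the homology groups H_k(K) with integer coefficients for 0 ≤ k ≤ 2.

K has 6 vertices, 15 edges, 10 triangles.
rank ∂_0 = 0, rank ∂_1 = 5 ⇒ b_0 = 6 − 0 − 5 = 1; all invariant factors of ∂_1 are 1 so no torsion. So H_0 ≅ Z.
rank ∂_1 = 5, rank ∂_2 = 10 ⇒ b_1 = 15 − 5 − 10 = 0; ∂_2 has invariant factor(s) [2] giving torsion. So H_1 ≅ Z/2.
rank ∂_2 = 10, rank ∂_3 = 0 ⇒ b_2 = 10 − 10 − 0 = 0. So H_2 ≅ 0.

H_0 = Z,  H_1 = Z/2,  H_2 = 0.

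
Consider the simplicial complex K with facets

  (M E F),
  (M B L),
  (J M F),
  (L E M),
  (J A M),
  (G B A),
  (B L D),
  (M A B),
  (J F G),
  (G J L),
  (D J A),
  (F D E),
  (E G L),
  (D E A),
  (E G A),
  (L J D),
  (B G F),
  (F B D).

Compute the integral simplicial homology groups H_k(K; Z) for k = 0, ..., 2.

H_0 = Z,  H_1 = Z^2,  H_2 = Z.

K has 9 vertices, 27 edges, 18 triangles.
rank ∂_0 = 0, rank ∂_1 = 8 ⇒ b_0 = 9 − 0 − 8 = 1; all invariant factors of ∂_1 are 1 so no torsion. So H_0 ≅ Z.
rank ∂_1 = 8, rank ∂_2 = 17 ⇒ b_1 = 27 − 8 − 17 = 2; all invariant factors of ∂_2 are 1 so no torsion. So H_1 ≅ Z^2.
rank ∂_2 = 17, rank ∂_3 = 0 ⇒ b_2 = 18 − 17 − 0 = 1. So H_2 ≅ Z.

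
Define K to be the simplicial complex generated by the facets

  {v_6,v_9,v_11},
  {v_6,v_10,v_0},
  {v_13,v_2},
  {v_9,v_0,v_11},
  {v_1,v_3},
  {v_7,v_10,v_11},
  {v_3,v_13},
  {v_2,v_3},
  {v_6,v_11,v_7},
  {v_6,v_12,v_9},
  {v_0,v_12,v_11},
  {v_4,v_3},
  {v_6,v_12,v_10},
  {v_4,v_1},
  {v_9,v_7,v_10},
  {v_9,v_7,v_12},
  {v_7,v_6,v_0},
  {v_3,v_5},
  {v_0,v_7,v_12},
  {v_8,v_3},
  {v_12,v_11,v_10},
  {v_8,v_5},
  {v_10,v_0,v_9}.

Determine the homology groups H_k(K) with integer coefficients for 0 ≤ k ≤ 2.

We work with the vertex ordering v_0 < v_1 < v_2 < v_3 < v_4 < v_5 < v_6 < v_7 < v_8 < v_9 < v_10 < v_11 < v_12 < v_13. The simplices of K, each written with vertices in increasing order, are:

  0-simplices (14): [v_0], [v_1], [v_2], [v_3], [v_4], [v_5], [v_6], [v_7], [v_8], [v_9], [v_10], [v_11], [v_12], [v_13]
  1-simplices (30): (30 of them)
  2-simplices (14): (14 of them)

so the chain groups are C_0 ≅ Z^14, C_1 ≅ Z^30, C_2 ≅ Z^14.

The boundary map ∂_1: C_1 → C_0 is given by ∂[p,q] = [q] − [p]. For instance
  ∂[v_6,v_10] = [v_10] − [v_6].
As a 14×30 matrix over Z this has rank 12, with invariant factors (1,1,1,1,1,1,1,1,1,1,1,1).

Boundary ∂_2: C_2 → C_1 acts by ∂[p,q,r] = [q,r] − [p,r] + [p,q]. For instance
  ∂[v_0,v_6,v_10] = [v_6,v_10] − [v_0,v_10] + [v_0,v_6],
  ∂[v_7,v_10,v_11] = [v_10,v_11] − [v_7,v_11] + [v_7,v_10].
The 30×14 boundary matrix has rank 13 and Smith normal form diag(1,1,1,1,1,1,1,1,1,1,1,1,1).

From H_k ≅ ker(∂_k) / im(∂_{k+1}) we obtain:

  H_0: rank C_0 − rank ∂_1 = 14 − 12 = 2, and the invariant factors of ∂_1 are all 1, so H_0 ≅ Z^2.
  H_1: rank ker ∂_1 − rank ∂_2 = (30 − 12) − 13 = 5, and the invariant factors of ∂_2 are all 1, so H_1 ≅ Z^5.
  H_2: rank ker ∂_2 − rank ∂_3 = (14 − 13) − 0 = 1, and there is no ∂_3, so H_2 ≅ Z.

As a check, the Euler characteristic is 14 − 30 + 14 = -2, which agrees with 2 − 5 + 1 = -2.

H_0 = Z^2,  H_1 = Z^5,  H_2 = Z.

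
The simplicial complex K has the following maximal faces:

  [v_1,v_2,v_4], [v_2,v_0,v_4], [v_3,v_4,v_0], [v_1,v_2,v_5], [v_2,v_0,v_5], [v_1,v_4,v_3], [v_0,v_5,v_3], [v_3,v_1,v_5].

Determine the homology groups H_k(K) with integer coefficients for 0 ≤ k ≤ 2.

We work with the vertex ordering v_0 < v_1 < v_2 < v_3 < v_4 < v_5. The simplices of K, each written with vertices in increasing order, are:

  0-simplices (6): [v_0], [v_1], [v_2], [v_3], [v_4], [v_5]
  1-simplices (12): [v_0,v_2], [v_0,v_3], [v_0,v_4], [v_0,v_5], [v_1,v_2], [v_1,v_3], [v_1,v_4], [v_1,v_5], [v_2,v_4], [v_2,v_5], [v_3,v_4], [v_3,v_5]
  2-simplices (8): [v_0,v_2,v_4], [v_0,v_2,v_5], [v_0,v_3,v_4], [v_0,v_3,v_5], [v_1,v_2,v_4], [v_1,v_2,v_5], [v_1,v_3,v_4], [v_1,v_3,v_5]

Hence C_0 ≅ Z^6, C_1 ≅ Z^12, C_2 ≅ Z^8.

Boundary ∂_1: C_1 → C_0 is given by ∂[p,q] = [q] − [p].
As a 6×12 matrix over Z this has rank 5, with invariant factors (1,1,1,1,1).

Boundary ∂_2: C_2 → C_1 maps a triangle to the signed sum of its edges. For instance
  ∂[v_0,v_2,v_4] = [v_2,v_4] − [v_0,v_4] + [v_0,v_2],
  ∂[v_1,v_2,v_5] = [v_2,v_5] − [v_1,v_5] + [v_1,v_2].
As a 12×8 matrix over Z this has rank 7, with invariant factors (1,1,1,1,1,1,1).

Computing H_k = (kernel of ∂_k) / (image of ∂_{k+1}):

  H_0: rank C_0 − rank ∂_1 = 6 − 5 = 1, and the invariant factors of ∂_1 are all 1, so H_0 ≅ Z.
  H_1: rank ker ∂_1 − rank ∂_2 = (12 − 5) − 7 = 0, and the invariant factors of ∂_2 are all 1, so H_1 ≅ 0.
  H_2: rank ker ∂_2 − rank ∂_3 = (8 − 7) − 0 = 1, and there is no ∂_3, so H_2 ≅ Z.

H_0 = Z,  H_1 = 0,  H_2 = Z.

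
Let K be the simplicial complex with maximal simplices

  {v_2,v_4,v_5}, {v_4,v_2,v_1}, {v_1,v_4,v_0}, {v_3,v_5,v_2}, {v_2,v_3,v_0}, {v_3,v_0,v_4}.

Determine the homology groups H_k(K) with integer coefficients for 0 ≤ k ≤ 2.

H_0 ≅ Z,  H_1 ≅ Z,  H_2 = 0.

Take the total order v_0 < v_1 < v_2 < v_3 < v_4 < v_5 on the vertex set. Then K (dimension 2) consists of the simplices:

  0-simplices (6): [v_0], [v_1], [v_2], [v_3], [v_4], [v_5]
  1-simplices (12): [v_0,v_1], [v_0,v_2], [v_0,v_3], [v_0,v_4], [v_1,v_2], [v_1,v_4], [v_2,v_3], [v_2,v_4], [v_2,v_5], [v_3,v_4], [v_3,v_5], [v_4,v_5]
  2-simplices (6): [v_0,v_1,v_4], [v_0,v_2,v_3], [v_0,v_3,v_4], [v_1,v_2,v_4], [v_2,v_3,v_5], [v_2,v_4,v_5]

so the chain groups are C_0 ≅ Z^6, C_1 ≅ Z^12, C_2 ≅ Z^6.

∂_1: C_1 → C_0 is given by ∂[p,q] = [q] − [p].
This gives a 6×12 integer matrix of rank 5; reducing to Smith normal form yields diagonal entries (1,1,1,1,1).

The boundary map ∂_2: C_2 → C_1 maps a triangle to the signed sum of its edges. For instance
  ∂[v_2,v_4,v_5] = [v_4,v_5] − [v_2,v_5] + [v_2,v_4],
  ∂[v_2,v_3,v_5] = [v_3,v_5] − [v_2,v_5] + [v_2,v_3].
This gives a 12×6 integer matrix of rank 6; reducing to Smith normal form yields diagonal entries (1,1,1,1,1,1).

Now H_k = ker ∂_k / im ∂_{k+1}, so:

  H_0: rank C_0 − rank ∂_1 = 6 − 5 = 1, and the invariant factors of ∂_1 are all 1, so H_0 = Z.
  H_1: rank ker ∂_1 − rank ∂_2 = (12 − 5) − 6 = 1, and the invariant factors of ∂_2 are all 1, so H_1 = Z.
  H_2: rank ker ∂_2 − rank ∂_3 = (6 − 6) − 0 = 0, and there is no ∂_3, so H_2 = 0.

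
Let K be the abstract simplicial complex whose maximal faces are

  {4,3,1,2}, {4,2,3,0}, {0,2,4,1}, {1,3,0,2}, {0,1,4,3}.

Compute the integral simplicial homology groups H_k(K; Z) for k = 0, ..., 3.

We work with the vertex ordering 0 < 1 < 2 < 3 < 4. The simplices of K, each written with vertices in increasing order, are:

  0-simplices (5): [0], [1], [2], [3], [4]
  1-simplices (10): [0,1], [0,2], [0,3], [0,4], [1,2], [1,3], [1,4], [2,3], [2,4], [3,4]
  2-simplices (10): [0,1,2], [0,1,3], [0,1,4], [0,2,3], [0,2,4], [0,3,4], [1,2,3], [1,2,4], [1,3,4], [2,3,4]
  3-simplices (5): [0,1,2,3], [0,1,2,4], [0,1,3,4], [0,2,3,4], [1,2,3,4]

Hence C_0 ≅ Z^5, C_1 ≅ Z^10, C_2 ≅ Z^10, C_3 ≅ Z^5.

∂_1: C_1 → C_0 sends each edge [p,q] (with p < q) to q − p.
As a 5×10 matrix over Z this has rank 4, with invariant factors (1,1,1,1).

∂_2: C_2 → C_1 maps a triangle to the signed sum of its edges. For instance
  ∂[0,1,4] = [1,4] − [0,4] + [0,1],
  ∂[0,2,4] = [2,4] − [0,4] + [0,2].
The 10×10 boundary matrix has rank 6 and Smith normal form diag(1,1,1,1,1,1).

The boundary map ∂_3: C_3 → C_2 sends each 3-simplex σ to the alternating sum Σ_i (−1)^i (σ with its i-th vertex removed). For instance
  ∂[1,2,3,4] = [2,3,4] − [1,3,4] + [1,2,4] − [1,2,3],
  ∂[0,1,2,4] = [1,2,4] − [0,2,4] + [0,1,4] − [0,1,2].
The resulting 10×5 matrix has rank 4, and its Smith normal form has invariant factors (1,1,1,1).

Now H_k = ker ∂_k / im ∂_{k+1}, so:

  H_0: rank C_0 − rank ∂_1 = 5 − 4 = 1, and the invariant factors of ∂_1 are all 1, so H_0 ≅ Z.
  H_1: rank ker ∂_1 − rank ∂_2 = (10 − 4) − 6 = 0, and the invariant factors of ∂_2 are all 1, so H_1 ≅ 0.
  H_2: rank ker ∂_2 − rank ∂_3 = (10 − 6) − 4 = 0, and the invariant factors of ∂_3 are all 1, so H_2 ≅ 0.
  H_3: rank ker ∂_3 − rank ∂_4 = (5 − 4) − 0 = 1, and there is no ∂_4, so H_3 ≅ Z.

(K is a triangulation of the 3-sphere S^3.)

H_0 ≅ Z,  H_1 = 0,  H_2 = 0,  H_3 ≅ Z.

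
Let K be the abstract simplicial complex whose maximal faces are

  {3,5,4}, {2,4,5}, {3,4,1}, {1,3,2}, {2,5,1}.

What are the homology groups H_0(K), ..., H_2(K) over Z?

We work with the vertex ordering 1 < 2 < 3 < 4 < 5. The simplices of K, each written with vertices in increasing order, are:

  0-simplices (5): [1], [2], [3], [4], [5]
  1-simplices (10): [1,2], [1,3], [1,4], [1,5], [2,3], [2,4], [2,5], [3,4], [3,5], [4,5]
  2-simplices (5): [1,2,3], [1,2,5], [1,3,4], [2,4,5], [3,4,5]

so the chain groups are C_0 ≅ Z^5, C_1 ≅ Z^10, C_2 ≅ Z^5.

The boundary map ∂_1: C_1 → C_0 sends each edge [p,q] (with p < q) to q − p. For instance
  ∂[3,5] = [5] − [3].
As a 5×10 matrix over Z this has rank 4, with invariant factors (1,1,1,1).

∂_2: C_2 → C_1 sends each 2-simplex [p,q,r] to [q,r] − [p,r] + [p,q]. For instance
  ∂[1,2,5] = [2,5] − [1,5] + [1,2],
  ∂[1,3,4] = [3,4] − [1,4] + [1,3].
As a 10×5 matrix over Z this has rank 5, with invariant factors (1,1,1,1,1).

From H_k ≅ ker(∂_k) / im(∂_{k+1}) we obtain:

  H_0: rank C_0 − rank ∂_1 = 5 − 4 = 1, and the invariant factors of ∂_1 are all 1, so H_0 ≅ Z.
  H_1: rank ker ∂_1 − rank ∂_2 = (10 − 4) − 5 = 1, and the invariant factors of ∂_2 are all 1, so H_1 ≅ Z.
  H_2: rank ker ∂_2 − rank ∂_3 = (5 − 5) − 0 = 0, and there is no ∂_3, so H_2 ≅ 0.

As a check, the Euler characteristic is 5 − 10 + 5 = 0, which agrees with 1 − 1 + 0 = 0.

H_0 = Z,  H_1 = Z,  H_2 = 0.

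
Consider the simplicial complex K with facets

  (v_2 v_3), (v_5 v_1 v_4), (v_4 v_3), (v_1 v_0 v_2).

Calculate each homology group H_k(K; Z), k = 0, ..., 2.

H_0 = Z,  H_1 = Z,  H_2 = 0.

Fix the vertex order v_0 < v_1 < v_2 < v_3 < v_4 < v_5 and write every simplex with vertices in increasing order. Then dim K = 2 and the simplices of K are:

  0-simplices (6): [v_0], [v_1], [v_2], [v_3], [v_4], [v_5]
  1-simplices (8): [v_0,v_1], [v_0,v_2], [v_1,v_2], [v_1,v_4], [v_1,v_5], [v_2,v_3], [v_3,v_4], [v_4,v_5]
  2-simplices (2): [v_0,v_1,v_2], [v_1,v_4,v_5]

giving chain groups C_0 ≅ Z^6, C_1 ≅ Z^8, C_2 ≅ Z^2.

∂_1: C_1 → C_0 is given by ∂[p,q] = [q] − [p].
As a 6×8 matrix over Z this has rank 5, with invariant factors (1,1,1,1,1).

The boundary map ∂_2: C_2 → C_1 maps a triangle to the signed sum of its edges. For instance
  ∂[v_0,v_1,v_2] = [v_1,v_2] − [v_0,v_2] + [v_0,v_1],
  ∂[v_1,v_4,v_5] = [v_4,v_5] − [v_1,v_5] + [v_1,v_4].
This gives a 8×2 integer matrix of rank 2; reducing to Smith normal form yields diagonal entries (1,1).

Computing H_k = (kernel of ∂_k) / (image of ∂_{k+1}):

  H_0: rank C_0 − rank ∂_1 = 6 − 5 = 1, and the invariant factors of ∂_1 are all 1, so H_0 = Z.
  H_1: rank ker ∂_1 − rank ∂_2 = (8 − 5) − 2 = 1, and the invariant factors of ∂_2 are all 1, so H_1 = Z.
  H_2: rank ker ∂_2 − rank ∂_3 = (2 − 2) − 0 = 0, and there is no ∂_3, so H_2 = 0.

As a check, the Euler characteristic is 6 − 8 + 2 = 0, which agrees with 1 − 1 + 0 = 0.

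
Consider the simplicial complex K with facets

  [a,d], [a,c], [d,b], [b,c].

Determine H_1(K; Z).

K has 4 vertices, 4 edges.
rank ∂_1 = 3, rank ∂_2 = 0 ⇒ b_1 = 4 − 3 − 0 = 1. So H_1 = Z.

H_1 = Z.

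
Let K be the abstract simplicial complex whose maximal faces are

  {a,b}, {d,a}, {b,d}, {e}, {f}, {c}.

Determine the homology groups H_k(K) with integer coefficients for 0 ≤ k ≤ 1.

Fix the vertex order a < b < c < d < e < f and write every simplex with vertices in increasing order. Then dim K = 1 and the simplices of K are:

  0-simplices (6): a, b, c, d, e, f
  1-simplices (3): ab, ad, bd

giving chain groups C_0 ≅ Z^6, C_1 ≅ Z^3.

∂_1: C_1 → C_0 is given by ∂[p,q] = [q] − [p]. For instance
  ∂ad = d − a.
This gives a 6×3 integer matrix of rank 2; reducing to Smith normal form yields diagonal entries (1,1).

Now H_k = ker ∂_k / im ∂_{k+1}, so:

  H_0: rank C_0 − rank ∂_1 = 6 − 2 = 4, and the invariant factors of ∂_1 are all 1, so H_0 ≅ Z^4.
  H_1: rank ker ∂_1 − rank ∂_2 = (3 − 2) − 0 = 1, and there is no ∂_2, so H_1 ≅ Z.

(K is a triangulation of the disjoint union of a set of 3 points and the circle S^1.)

H_0 ≅ Z^4,  H_1 ≅ Z.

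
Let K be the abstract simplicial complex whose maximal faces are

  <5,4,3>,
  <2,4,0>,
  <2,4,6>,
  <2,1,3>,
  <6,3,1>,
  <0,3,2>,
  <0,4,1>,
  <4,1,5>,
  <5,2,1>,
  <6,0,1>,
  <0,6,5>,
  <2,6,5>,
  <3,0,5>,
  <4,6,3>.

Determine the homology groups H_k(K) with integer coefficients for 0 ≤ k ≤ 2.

Order the vertices as 0 < 1 < 2 < 3 < 4 < 5 < 6. Listing each simplex with vertices in this order, K has dimension 2 with simplices:

  0-simplices (7): [0], [1], [2], [3], [4], [5], [6]
  1-simplices (21): [0,1], [0,2], [0,3], [0,4], [0,5], [0,6], [1,2], [1,3], [1,4], [1,5], [1,6], [2,3], [2,4], [2,5], [2,6], [3,4], [3,5], [3,6], [4,5], [4,6], [5,6]
  2-simplices (14): [0,1,4], [0,1,6], [0,2,3], [0,2,4], [0,3,5], [0,5,6], [1,2,3], [1,2,5], [1,3,6], [1,4,5], [2,4,6], [2,5,6], [3,4,5], [3,4,6]

Hence C_0 ≅ Z^7, C_1 ≅ Z^21, C_2 ≅ Z^14.

∂_1: C_1 → C_0 sends each edge [p,q] (with p < q) to q − p. For instance
  ∂[2,4] = [4] − [2].
The resulting 7×21 matrix has rank 6, and its Smith normal form has invariant factors (1,1,1,1,1,1).

Boundary ∂_2: C_2 → C_1 sends each 2-simplex [p,q,r] to [q,r] − [p,r] + [p,q]. For instance
  ∂[3,4,6] = [4,6] − [3,6] + [3,4],
  ∂[0,3,5] = [3,5] − [0,5] + [0,3].
As a 21×14 matrix over Z this has rank 13, with invariant factors (1,1,1,1,1,1,1,1,1,1,1,1,1).

From H_k ≅ ker(∂_k) / im(∂_{k+1}) we obtain:

  H_0: rank C_0 − rank ∂_1 = 7 − 6 = 1, and the invariant factors of ∂_1 are all 1, so H_0 ≅ Z.
  H_1: rank ker ∂_1 − rank ∂_2 = (21 − 6) − 13 = 2, and the invariant factors of ∂_2 are all 1, so H_1 ≅ Z^2.
  H_2: rank ker ∂_2 − rank ∂_3 = (14 − 13) − 0 = 1, and there is no ∂_3, so H_2 ≅ Z.

(K is a triangulation of the torus T^2.)

H_0 ≅ Z,  H_1 ≅ Z^2,  H_2 ≅ Z.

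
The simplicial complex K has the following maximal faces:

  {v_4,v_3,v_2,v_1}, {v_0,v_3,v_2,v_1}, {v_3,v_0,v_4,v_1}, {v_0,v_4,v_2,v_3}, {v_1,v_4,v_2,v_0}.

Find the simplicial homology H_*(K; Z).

H_0 ≅ Z,  H_1 = 0,  H_2 = 0,  H_3 ≅ Z.

Fix the vertex order v_0 < v_1 < v_2 < v_3 < v_4 and write every simplex with vertices in increasing order. Then dim K = 3 and the simplices of K are:

  0-simplices (5): [v_0], [v_1], [v_2], [v_3], [v_4]
  1-simplices (10): [v_0,v_1], [v_0,v_2], [v_0,v_3], [v_0,v_4], [v_1,v_2], [v_1,v_3], [v_1,v_4], [v_2,v_3], [v_2,v_4], [v_3,v_4]
  2-simplices (10): [v_0,v_1,v_2], [v_0,v_1,v_3], [v_0,v_1,v_4], [v_0,v_2,v_3], [v_0,v_2,v_4], [v_0,v_3,v_4], [v_1,v_2,v_3], [v_1,v_2,v_4], [v_1,v_3,v_4], [v_2,v_3,v_4]
  3-simplices (5): [v_0,v_1,v_2,v_3], [v_0,v_1,v_2,v_4], [v_0,v_1,v_3,v_4], [v_0,v_2,v_3,v_4], [v_1,v_2,v_3,v_4]

giving chain groups C_0 ≅ Z^5, C_1 ≅ Z^10, C_2 ≅ Z^10, C_3 ≅ Z^5.

∂_1: C_1 → C_0 is given by ∂[p,q] = [q] − [p].
The resulting 5×10 matrix has rank 4, and its Smith normal form has invariant factors (1,1,1,1).

The boundary map ∂_2: C_2 → C_1 maps a triangle to the signed sum of its edges. For instance
  ∂[v_1,v_2,v_4] = [v_2,v_4] − [v_1,v_4] + [v_1,v_2],
  ∂[v_0,v_1,v_2] = [v_1,v_2] − [v_0,v_2] + [v_0,v_1].
As a 10×10 matrix over Z this has rank 6, with invariant factors (1,1,1,1,1,1).

∂_3: C_3 → C_2 sends each 3-simplex σ to the alternating sum Σ_i (−1)^i (σ with its i-th vertex removed). For instance
  ∂[v_1,v_2,v_3,v_4] = [v_2,v_3,v_4] − [v_1,v_3,v_4] + [v_1,v_2,v_4] − [v_1,v_2,v_3],
  ∂[v_0,v_2,v_3,v_4] = [v_2,v_3,v_4] − [v_0,v_3,v_4] + [v_0,v_2,v_4] − [v_0,v_2,v_3].
This gives a 10×5 integer matrix of rank 4; reducing to Smith normal form yields diagonal entries (1,1,1,1).

Reading off H_k = ker ∂_k / im ∂_{k+1}:

  H_0: rank C_0 − rank ∂_1 = 5 − 4 = 1, and the invariant factors of ∂_1 are all 1, so H_0 = Z.
  H_1: rank ker ∂_1 − rank ∂_2 = (10 − 4) − 6 = 0, and the invariant factors of ∂_2 are all 1, so H_1 = 0.
  H_2: rank ker ∂_2 − rank ∂_3 = (10 − 6) − 4 = 0, and the invariant factors of ∂_3 are all 1, so H_2 = 0.
  H_3: rank ker ∂_3 − rank ∂_4 = (5 − 4) − 0 = 1, and there is no ∂_4, so H_3 = Z.

As a check, the Euler characteristic is 5 − 10 + 10 − 5 = 0, which agrees with 1 − 0 + 0 − 1 = 0.
(K is a triangulation of the 3-sphere S^3.)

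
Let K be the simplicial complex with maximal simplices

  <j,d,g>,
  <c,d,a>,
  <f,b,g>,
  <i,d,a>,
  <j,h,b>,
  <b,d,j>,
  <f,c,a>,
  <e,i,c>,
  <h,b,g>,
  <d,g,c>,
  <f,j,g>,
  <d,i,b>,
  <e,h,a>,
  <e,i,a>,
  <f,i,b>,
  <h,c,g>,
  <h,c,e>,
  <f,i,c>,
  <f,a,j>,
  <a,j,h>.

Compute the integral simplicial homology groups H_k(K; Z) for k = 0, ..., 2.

H_0 ≅ Z,  H_1 ≅ Z ⊕ Z/2Z,  H_2 = 0.

Take the total order a < b < c < d < e < f < g < h < i < j on the vertex set. Then K (dimension 2) consists of the simplices:

  0-simplices (10): a, b, c, d, e, f, g, h, i, j
  1-simplices (30): ac, ad, ae, af, ah, ai, aj, bd, bf, bg, bh, bi, bj, cd, ce, cf, cg, ch, ci, dg, di, dj, eh, ei, fg, fi, fj, gh, gj, hj
  2-simplices (20): acd, acf, adi, aeh, aei, afj, ahj, bdi, bdj, bfg, bfi, bgh, bhj, cdg, ceh, cei, cfi, cgh, dgj, fgj

giving chain groups C_0 ≅ Z^10, C_1 ≅ Z^30, C_2 ≅ Z^20.

∂_1: C_1 → C_0 maps an edge to its endpoints' difference, ∂[p,q] = q − p.
The resulting 10×30 matrix has rank 9, and its Smith normal form has invariant factors (1,1,1,1,1,1,1,1,1).

∂_2: C_2 → C_1 acts by ∂[p,q,r] = [q,r] − [p,r] + [p,q]. For instance
  ∂bfg = fg − bg + bf,
  ∂aeh = eh − ah + ae.
This gives a 30×20 integer matrix of rank 20; reducing to Smith normal form yields diagonal entries (1,1,1,1,1,1,1,1,1,1,1,1,1,1,1,1,1,1,1,2).

From H_k ≅ ker(∂_k) / im(∂_{k+1}) we obtain:

  H_0: rank C_0 − rank ∂_1 = 10 − 9 = 1, and the invariant factors of ∂_1 are all 1, so H_0 ≅ Z.
  H_1: rank ker ∂_1 − rank ∂_2 = (30 − 9) − 20 = 1, and ∂_2 has invariant factor 2 > 1, so H_1 ≅ Z ⊕ Z/2Z.
  H_2: rank ker ∂_2 − rank ∂_3 = (20 − 20) − 0 = 0, and there is no ∂_3, so H_2 ≅ 0.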